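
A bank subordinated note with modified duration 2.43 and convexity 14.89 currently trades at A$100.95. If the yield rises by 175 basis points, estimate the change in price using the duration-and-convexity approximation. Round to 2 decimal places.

-A$4.06

Duration effect: -D_mod·Δy = -2.43 × (+0.0175) = -0.042525
Convexity effect: ½·C·(Δy)² = 0.5 × 14.89 × (0.0175)² = +0.00228003125
ΔP/P ≈ -0.042525 + 0.00228003125 = -0.04024496875
ΔP ≈ 100.95 × (-0.04024496875) = -4.0627295953125.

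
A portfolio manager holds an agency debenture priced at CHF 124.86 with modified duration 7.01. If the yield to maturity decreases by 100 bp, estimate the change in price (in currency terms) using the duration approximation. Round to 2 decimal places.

+CHF 8.75

Duration approximation: ΔP/P ≈ -D_mod · Δy = -7.01 × (-0.01) = +0.070100.
ΔP ≈ 124.86 × (+0.070100) = +8.752686.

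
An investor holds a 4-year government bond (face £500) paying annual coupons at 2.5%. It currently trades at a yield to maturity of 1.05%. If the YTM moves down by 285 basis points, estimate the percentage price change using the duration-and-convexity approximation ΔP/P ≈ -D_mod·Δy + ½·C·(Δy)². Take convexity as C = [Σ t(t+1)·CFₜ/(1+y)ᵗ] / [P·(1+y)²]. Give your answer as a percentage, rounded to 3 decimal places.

With y = 0.0105:
  t   CF        PV=CF/(1+0.0105)^t    t·PV        t(t+1)·PV
  1        12.50        12.3701        12.3701          24.7402
  2        12.50        12.2416        24.4832          73.4495
  3        12.50        12.1144        36.3431         145.3725
  4       512.50       491.5284     1,966.1135       9,830.5676
  Σ                    528.2544     2,039.3099      10,074.1298
P = 528.2544; D_Mac = 3.86047 yrs; D_mod = 3.82036 yrs; C = 18.67634.
Duration effect: -3.82036 × (-0.0285) = +0.108880
Convexity effect: 0.5 × 18.67634 × (-0.0285)² = +0.0075849
ΔP/P ≈ +0.108880 + 0.0075849 = +0.116465 = +11.6465%.

+11.647%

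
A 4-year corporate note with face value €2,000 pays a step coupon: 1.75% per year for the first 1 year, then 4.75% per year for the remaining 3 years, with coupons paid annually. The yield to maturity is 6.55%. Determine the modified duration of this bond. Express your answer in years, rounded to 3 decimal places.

3.577 years

Periodic yield y = 0.0655. First find Macaulay duration:
  t   CF        PV=CF/(1+0.0655)^t    t·PV
  1        35.00        32.8484        32.8484
  2        95.00        83.6790       167.3581
  3        95.00        78.5350       235.6050
  4     2,095.00     1,625.4373     6,501.7490
  Σ                  1,820.4997     6,937.5606
P = 1,820.4997; Macaulay duration = 6,937.5606 / 1,820.4997 = 3.81080 years.
Modified duration = D_Mac / (1 + y) = 3.81080 / 1.0655 = 3.57654 years.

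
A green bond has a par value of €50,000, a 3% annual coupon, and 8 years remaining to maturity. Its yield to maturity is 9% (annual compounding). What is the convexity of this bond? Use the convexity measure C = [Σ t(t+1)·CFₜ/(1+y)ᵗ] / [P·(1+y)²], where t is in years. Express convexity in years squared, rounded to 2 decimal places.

50.89

With y = 0.09:
  t   CF        PV=CF/(1+0.09)^t    t·PV        t(t+1)·PV
  1     1,500.00     1,376.1468     1,376.1468       2,752.2936
  2     1,500.00     1,262.5200     2,525.0400       7,575.1199
  3     1,500.00     1,158.2752     3,474.8257      13,899.3026
  4     1,500.00     1,062.6378     4,250.5513      21,252.7563
  5     1,500.00       974.8971     4,874.4854      29,246.9124
  6     1,500.00       894.4010     5,366.4059      37,564.8416
  7     1,500.00       820.5514     5,743.8596      45,950.8766
  8    51,500.00    25,846.1134   206,768.9072   1,860,920.1650
  Σ                 33,395.5427   234,380.2218   2,019,162.2681
P = 33,395.5427.
Convexity = Σ t(t+1)·PV / [P·(1+y)²] = 2,019,162.2681 / (33,395.5427 × 1.188100) = 50.88968.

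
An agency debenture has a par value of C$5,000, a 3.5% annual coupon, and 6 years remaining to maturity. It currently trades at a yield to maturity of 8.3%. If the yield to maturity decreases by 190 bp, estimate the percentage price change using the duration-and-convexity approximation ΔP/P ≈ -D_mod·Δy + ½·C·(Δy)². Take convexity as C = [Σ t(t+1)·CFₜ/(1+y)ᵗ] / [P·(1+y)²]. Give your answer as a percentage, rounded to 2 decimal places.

With y = 0.083:
  t   CF        PV=CF/(1+0.083)^t    t·PV        t(t+1)·PV
  1       175.00       161.5882       161.5882         323.1764
  2       175.00       149.2042       298.4085         895.2254
  3       175.00       137.7694       413.3081       1,653.2325
  4       175.00       127.2109       508.8435       2,544.2174
  5       175.00       117.4616       587.3078       3,523.8468
  6     5,175.00     3,207.3002    19,243.8013     134,706.6093
  Σ                  3,900.5344    21,213.2574     143,646.3078
P = 3,900.5344; D_Mac = 5.43855 yrs; D_mod = 5.02175 yrs; C = 31.39883.
Duration effect: -5.02175 × (-0.019) = +0.095413
Convexity effect: 0.5 × 31.39883 × (-0.019)² = +0.0056675
ΔP/P ≈ +0.095413 + 0.0056675 = +0.101081 = +10.1081%.

+10.11%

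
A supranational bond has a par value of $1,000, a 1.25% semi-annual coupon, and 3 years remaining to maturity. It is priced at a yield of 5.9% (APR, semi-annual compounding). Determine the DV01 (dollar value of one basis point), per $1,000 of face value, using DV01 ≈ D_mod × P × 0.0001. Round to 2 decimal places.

Periodic yield y = 0.0295.
  t   CF        PV=CF/(1+0.0295)^t    t·PV
  1         6.25         6.0709         6.0709
  2         6.25         5.8969        11.7939
  3         6.25         5.7280        17.1839
  4         6.25         5.5638        22.2554
  5         6.25         5.4044        27.0220
  6     1,006.25       845.1772     5,071.0634
  Σ                    873.8413     5,155.3895
P = 873.8413; D_Mac = 5.89969 half-year periods = 2.94984 yrs; D_mod = 2.86532 yrs.
DV01 ≈ 2.86532 × 873.8413 × 0.0001 = 0.250383.

$0.25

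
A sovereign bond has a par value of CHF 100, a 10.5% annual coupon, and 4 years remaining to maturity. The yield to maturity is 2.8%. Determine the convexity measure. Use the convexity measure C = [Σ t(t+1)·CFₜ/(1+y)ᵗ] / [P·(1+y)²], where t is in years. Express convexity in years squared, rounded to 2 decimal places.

15.98

With y = 0.028:
  t   CF        PV=CF/(1+0.028)^t    t·PV        t(t+1)·PV
  1        10.50        10.2140        10.2140          20.4280
  2        10.50         9.9358        19.8716          59.6148
  3        10.50         9.6652        28.9955         115.9822
  4       110.50        98.9441       395.7763       1,978.8816
  Σ                    128.7591       454.8575       2,174.9066
P = 128.7591.
Convexity = Σ t(t+1)·PV / [P·(1+y)²] = 2,174.9066 / (128.7591 × 1.056784) = 15.98367.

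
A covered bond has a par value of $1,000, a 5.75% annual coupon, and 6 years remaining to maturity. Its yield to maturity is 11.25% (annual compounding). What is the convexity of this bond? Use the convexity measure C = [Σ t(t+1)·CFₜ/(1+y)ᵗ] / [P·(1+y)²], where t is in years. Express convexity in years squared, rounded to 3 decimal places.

27.396

With y = 0.1125:
  t   CF        PV=CF/(1+0.1125)^t    t·PV        t(t+1)·PV
  1        57.50        51.6854        51.6854         103.3708
  2        57.50        46.4588        92.9176         278.7527
  3        57.50        41.7607       125.2821         501.1284
  4        57.50        37.5377       150.1508         750.7542
  5        57.50        33.7418       168.7088       1,012.2528
  6     1,057.50       557.8022     3,346.8135      23,427.6943
  Σ                    768.9866     3,935.5582      26,073.9532
P = 768.9866.
Convexity = Σ t(t+1)·PV / [P·(1+y)²] = 26,073.9532 / (768.9866 × 1.237656) = 27.39606.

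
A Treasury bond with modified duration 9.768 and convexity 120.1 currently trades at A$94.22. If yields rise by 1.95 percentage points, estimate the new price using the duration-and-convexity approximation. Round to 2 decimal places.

A$78.42

Duration effect: -D_mod·Δy = -9.768 × (+0.0195) = -0.190476
Convexity effect: ½·C·(Δy)² = 0.5 × 120.1 × (0.0195)² = +0.0228340125
ΔP/P ≈ -0.190476 + 0.0228340125 = -0.1676419875
New price ≈ 94.22 × (1 - 0.1676419875) = 78.42477193775.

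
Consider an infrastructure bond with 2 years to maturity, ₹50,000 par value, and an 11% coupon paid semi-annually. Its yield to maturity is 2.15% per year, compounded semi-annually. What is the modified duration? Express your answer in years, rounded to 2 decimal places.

Periodic yield y = 0.01075. First find Macaulay duration:
  t   CF        PV=CF/(1+0.01075)^t    t·PV
  1     2,750.00     2,720.7519     2,720.7519
  2     2,750.00     2,691.8149     5,383.6298
  3     2,750.00     2,663.1857     7,989.5570
  4    52,750.00    50,541.4228   202,165.6913
  Σ                 58,617.1753   218,259.6300
P = 58,617.1753; Macaulay duration = 218,259.6300 / 58,617.1753 = 3.72348 half-year periods = 1.86174 years.
Modified duration = D_Mac / (1 + y) = 1.86174 / 1.01075 = 1.84194 years.

1.84 years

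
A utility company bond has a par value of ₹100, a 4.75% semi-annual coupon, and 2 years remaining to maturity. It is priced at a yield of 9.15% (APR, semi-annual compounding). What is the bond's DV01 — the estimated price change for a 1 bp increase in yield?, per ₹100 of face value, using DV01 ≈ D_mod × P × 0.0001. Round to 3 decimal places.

Periodic yield y = 0.04575.
  t   CF        PV=CF/(1+0.04575)^t    t·PV
  1        2.375         2.2711         2.2711
  2        2.375         2.1717         4.3435
  3        2.375         2.0767         6.2302
  4      102.375        85.6017       342.4068
  Σ                     92.1213       355.2516
P = 92.1213; D_Mac = 3.85635 half-year periods = 1.92817 yrs; D_mod = 1.84382 yrs.
DV01 ≈ 1.84382 × 92.1213 × 0.0001 = 0.016985.

₹0.017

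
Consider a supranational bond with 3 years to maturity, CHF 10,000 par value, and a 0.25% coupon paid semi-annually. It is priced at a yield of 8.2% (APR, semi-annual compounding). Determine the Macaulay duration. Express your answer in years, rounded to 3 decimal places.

Periodic yield y = 0.041. Discount each cash flow and weight by its period:
  t   CF        PV=CF/(1+0.041)^t    t·PV
  1        12.50        12.0077        12.0077
  2        12.50        11.5348        23.0695
  3        12.50        11.0805        33.2414
  4        12.50        10.6441        42.5762
  5        12.50        10.2248        51.1242
  6    10,012.50     7,867.5254    47,205.1522
  Σ                  7,923.0172    47,367.1712
Price P = Σ PV = 7,923.0172.
Macaulay duration = Σ(t·PV) / P = 47,367.1712 / 7,923.0172 = 5.97843 half-year periods.
In years: 5.97843 / 2 = 2.98921 years.

2.989 years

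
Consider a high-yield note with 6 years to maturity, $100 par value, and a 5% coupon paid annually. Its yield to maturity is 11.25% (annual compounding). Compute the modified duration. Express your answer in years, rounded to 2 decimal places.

4.67 years

Periodic yield y = 0.1125. First find Macaulay duration:
  t   CF        PV=CF/(1+0.1125)^t    t·PV
  1         5.00         4.4944         4.4944
  2         5.00         4.0399         8.0798
  3         5.00         3.6314        10.8941
  4         5.00         3.2641        13.0566
  5         5.00         2.9341        14.6703
  6       105.00        55.3846       332.3077
  Σ                     73.7485       383.5029
P = 73.7485; Macaulay duration = 383.5029 / 73.7485 = 5.20015 years.
Modified duration = D_Mac / (1 + y) = 5.20015 / 1.1125 = 4.67429 years.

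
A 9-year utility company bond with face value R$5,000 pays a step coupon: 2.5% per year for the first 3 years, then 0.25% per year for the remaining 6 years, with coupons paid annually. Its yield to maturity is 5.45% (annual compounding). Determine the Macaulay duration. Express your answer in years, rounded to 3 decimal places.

Periodic yield y = 0.0545. Discount each cash flow and weight by its year:
  t   CF        PV=CF/(1+0.0545)^t    t·PV
  1       125.00       118.5396       118.5396
  2       125.00       112.4131       224.8262
  3       125.00       106.6032       319.8096
  4        12.50        10.1094        40.4374
  5        12.50         9.5869        47.9344
  6        12.50         9.0914        54.5484
  7        12.50         8.6215        60.3507
  8        12.50         8.1759        65.4075
  9     5,012.50     3,109.1031    27,981.9282
  Σ                  3,492.2441    28,913.7819
Price P = Σ PV = 3,492.2441.
Macaulay duration = Σ(t·PV) / P = 28,913.7819 / 3,492.2441 = 8.27943 years.

8.279 years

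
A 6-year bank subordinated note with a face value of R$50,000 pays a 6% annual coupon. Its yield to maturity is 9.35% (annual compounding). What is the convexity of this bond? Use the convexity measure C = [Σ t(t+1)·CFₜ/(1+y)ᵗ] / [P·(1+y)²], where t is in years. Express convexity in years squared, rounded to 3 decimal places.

28.482

With y = 0.0935:
  t   CF        PV=CF/(1+0.0935)^t    t·PV        t(t+1)·PV
  1     3,000.00     2,743.4842     2,743.4842       5,486.9684
  2     3,000.00     2,508.9019     5,017.8038      15,053.4114
  3     3,000.00     2,294.3776     6,883.1328      27,532.5311
  4     3,000.00     2,098.1962     8,392.7850      41,963.9249
  5     3,000.00     1,918.7894     9,593.9472      57,563.6830
  6    53,000.00    31,000.1036   186,000.6217   1,302,004.3516
  Σ                 42,563.8530   218,631.7746   1,449,604.8704
P = 42,563.8530.
Convexity = Σ t(t+1)·PV / [P·(1+y)²] = 1,449,604.8704 / (42,563.8530 × 1.195742) = 28.48204.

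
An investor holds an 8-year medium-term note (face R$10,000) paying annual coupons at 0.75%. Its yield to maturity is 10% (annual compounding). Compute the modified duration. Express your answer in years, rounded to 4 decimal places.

Periodic yield y = 0.1. First find Macaulay duration:
  t   CF        PV=CF/(1+0.1)^t    t·PV
  1        75.00        68.1818        68.1818
  2        75.00        61.9835       123.9669
  3        75.00        56.3486       169.0458
  4        75.00        51.2260       204.9040
  5        75.00        46.5691       232.8455
  6        75.00        42.3355       254.0133
  7        75.00        38.4869       269.4080
  8    10,075.00     4,700.0619    37,600.4948
  Σ                  5,065.1933    38,922.8602
P = 5,065.1933; Macaulay duration = 38,922.8602 / 5,065.1933 = 7.68438 years.
Modified duration = D_Mac / (1 + y) = 7.68438 / 1.1 = 6.98580 years.

6.9858 years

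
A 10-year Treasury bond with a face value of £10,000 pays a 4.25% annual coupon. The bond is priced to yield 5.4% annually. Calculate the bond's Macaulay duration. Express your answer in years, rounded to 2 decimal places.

8.26 years

Periodic yield y = 0.054. Discount each cash flow and weight by its year:
  t   CF        PV=CF/(1+0.054)^t    t·PV
  1       425.00       403.2258       403.2258
  2       425.00       382.5672       765.1344
  3       425.00       362.9670     1,088.9009
  4       425.00       344.3709     1,377.4837
  5       425.00       326.7276     1,633.6382
  6       425.00       309.9883     1,859.9296
  7       425.00       294.1065     2,058.7456
  8       425.00       279.0384     2,232.3076
  9       425.00       264.7424     2,382.6812
  10   10,425.00     6,161.2659    61,612.6594
  Σ                  9,129.0001    75,414.7065
Price P = Σ PV = 9,129.0001.
Macaulay duration = Σ(t·PV) / P = 75,414.7065 / 9,129.0001 = 8.26100 years.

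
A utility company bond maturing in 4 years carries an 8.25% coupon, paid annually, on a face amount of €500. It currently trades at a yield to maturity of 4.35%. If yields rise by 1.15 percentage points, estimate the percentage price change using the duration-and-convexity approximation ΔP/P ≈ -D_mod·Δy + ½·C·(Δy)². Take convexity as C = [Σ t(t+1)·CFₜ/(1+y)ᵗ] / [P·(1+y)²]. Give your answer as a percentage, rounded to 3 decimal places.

-3.857%

With y = 0.0435:
  t   CF        PV=CF/(1+0.0435)^t    t·PV        t(t+1)·PV
  1        41.25        39.5304        39.5304          79.0609
  2        41.25        37.8825        75.7651         227.2952
  3        41.25        36.3033       108.9100         435.6401
  4       541.25       456.4867     1,825.9467       9,129.7333
  Σ                    570.2030     2,050.1522       9,871.7295
P = 570.2030; D_Mac = 3.59548 yrs; D_mod = 3.44559 yrs; C = 15.89933.
Duration effect: -3.44559 × (+0.0115) = -0.039624
Convexity effect: 0.5 × 15.89933 × (0.0115)² = +0.0010513
ΔP/P ≈ -0.039624 + 0.0010513 = -0.038573 = -3.8573%.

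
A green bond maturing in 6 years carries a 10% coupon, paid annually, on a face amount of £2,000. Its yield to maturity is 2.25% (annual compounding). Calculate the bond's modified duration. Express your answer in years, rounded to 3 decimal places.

4.894 years

Periodic yield y = 0.0225. First find Macaulay duration:
  t   CF        PV=CF/(1+0.0225)^t    t·PV
  1       200.00       195.5990       195.5990
  2       200.00       191.2949       382.5898
  3       200.00       187.0855       561.2564
  4       200.00       182.9687       731.8747
  5       200.00       178.9425       894.7123
  6     2,200.00     1,925.0534    11,550.3204
  Σ                  2,860.9439    14,316.3526
P = 2,860.9439; Macaulay duration = 14,316.3526 / 2,860.9439 = 5.00407 years.
Modified duration = D_Mac / (1 + y) = 5.00407 / 1.0225 = 4.89395 years.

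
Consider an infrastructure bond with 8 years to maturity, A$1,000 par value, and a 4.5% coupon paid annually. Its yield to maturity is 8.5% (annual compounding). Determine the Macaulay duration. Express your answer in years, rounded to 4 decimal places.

6.7138 years

Periodic yield y = 0.085. Discount each cash flow and weight by its year:
  t   CF        PV=CF/(1+0.085)^t    t·PV
  1        45.00        41.4747        41.4747
  2        45.00        38.2255        76.4510
  3        45.00        35.2309       105.6926
  4        45.00        32.4708       129.8834
  5        45.00        29.9270       149.6352
  6        45.00        27.5825       165.4952
  7        45.00        25.4217       177.9518
  8     1,045.00       544.0996     4,352.7966
  Σ                    774.4327     5,199.3804
Price P = Σ PV = 774.4327.
Macaulay duration = Σ(t·PV) / P = 5,199.3804 / 774.4327 = 6.71379 years.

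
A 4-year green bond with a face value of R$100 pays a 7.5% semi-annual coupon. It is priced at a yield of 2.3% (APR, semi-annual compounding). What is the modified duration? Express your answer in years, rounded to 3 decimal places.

Periodic yield y = 0.0115. First find Macaulay duration:
  t   CF        PV=CF/(1+0.0115)^t    t·PV
  1         3.75         3.7074         3.7074
  2         3.75         3.6652         7.3304
  3         3.75         3.6235        10.8706
  4         3.75         3.5823        14.3294
  5         3.75         3.5416        17.7081
  6         3.75         3.5014        21.0081
  7         3.75         3.4615        24.2308
  8       103.75        94.6806       757.4448
  Σ                    119.7636       856.6297
P = 119.7636; Macaulay duration = 856.6297 / 119.7636 = 7.15267 half-year periods = 3.57634 years.
Modified duration = D_Mac / (1 + y) = 3.57634 / 1.0115 = 3.53568 years.

3.536 years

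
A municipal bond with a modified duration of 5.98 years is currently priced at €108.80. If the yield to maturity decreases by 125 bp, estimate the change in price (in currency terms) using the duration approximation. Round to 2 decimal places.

+€8.13

Duration approximation: ΔP/P ≈ -D_mod · Δy = -5.98 × (-0.0125) = +0.074750.
ΔP ≈ 108.80 × (+0.074750) = +8.13280.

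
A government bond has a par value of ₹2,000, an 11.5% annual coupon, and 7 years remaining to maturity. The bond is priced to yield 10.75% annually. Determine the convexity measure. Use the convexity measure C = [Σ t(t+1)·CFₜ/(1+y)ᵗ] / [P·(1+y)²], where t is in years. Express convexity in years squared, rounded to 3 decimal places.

With y = 0.1075:
  t   CF        PV=CF/(1+0.1075)^t    t·PV        t(t+1)·PV
  1       230.00       207.6749       207.6749         415.3499
  2       230.00       187.5169       375.0338       1,125.1013
  3       230.00       169.3155       507.9464       2,031.7856
  4       230.00       152.8808       611.5231       3,057.6156
  5       230.00       138.0413       690.2067       4,141.2402
  6       230.00       124.6423       747.8538       5,234.9763
  7     2,230.00     1,091.1858     7,638.3008      61,106.4066
  Σ                  2,071.2575    10,778.5395      77,112.4755
P = 2,071.2575.
Convexity = Σ t(t+1)·PV / [P·(1+y)²] = 77,112.4755 / (2,071.2575 × 1.226556) = 30.35310.

30.353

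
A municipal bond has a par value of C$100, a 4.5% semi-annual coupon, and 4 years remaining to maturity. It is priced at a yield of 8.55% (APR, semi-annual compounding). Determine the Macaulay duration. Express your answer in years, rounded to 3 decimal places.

3.678 years

Periodic yield y = 0.04275. Discount each cash flow and weight by its period:
  t   CF        PV=CF/(1+0.04275)^t    t·PV
  1         2.25         2.1578         2.1578
  2         2.25         2.0693         4.1386
  3         2.25         1.9845         5.9534
  4         2.25         1.9031         7.6124
  5         2.25         1.8251         9.1254
  6         2.25         1.7503        10.5015
  7         2.25         1.6785        11.7495
  8       102.25        73.1512       585.2100
  Σ                     86.5197       636.4485
Price P = Σ PV = 86.5197.
Macaulay duration = Σ(t·PV) / P = 636.4485 / 86.5197 = 7.35611 half-year periods.
In years: 7.35611 / 2 = 3.67806 years.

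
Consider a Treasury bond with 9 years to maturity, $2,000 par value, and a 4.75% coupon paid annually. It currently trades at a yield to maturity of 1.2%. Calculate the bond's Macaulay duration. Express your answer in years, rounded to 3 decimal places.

7.737 years

Periodic yield y = 0.012. Discount each cash flow and weight by its year:
  t   CF        PV=CF/(1+0.012)^t    t·PV
  1        95.00        93.8735        93.8735
  2        95.00        92.7604       185.5208
  3        95.00        91.6605       274.9814
  4        95.00        90.5736       362.2943
  5        95.00        89.4996       447.4979
  6        95.00        88.4383       530.6300
  7        95.00        87.3897       611.7276
  8        95.00        86.3534       690.8273
  9     2,095.00     1,881.7391    16,935.6521
  Σ                  2,602.2881    20,133.0050
Price P = Σ PV = 2,602.2881.
Macaulay duration = Σ(t·PV) / P = 20,133.0050 / 2,602.2881 = 7.73665 years.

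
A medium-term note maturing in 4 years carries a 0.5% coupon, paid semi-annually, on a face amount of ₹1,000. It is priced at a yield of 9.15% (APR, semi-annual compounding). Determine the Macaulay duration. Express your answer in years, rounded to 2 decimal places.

Periodic yield y = 0.04575. Discount each cash flow and weight by its period:
  t   CF        PV=CF/(1+0.04575)^t    t·PV
  1         2.50         2.3906         2.3906
  2         2.50         2.2860         4.5721
  3         2.50         2.1860         6.5581
  4         2.50         2.0904         8.3616
  5         2.50         1.9989         9.9947
  6         2.50         1.9115        11.4690
  7         2.50         1.8279        12.7951
  8     1,002.50       700.9086     5,607.2689
  Σ                    715.6000     5,663.4100
Price P = Σ PV = 715.6000.
Macaulay duration = Σ(t·PV) / P = 5,663.4100 / 715.6000 = 7.91421 half-year periods.
In years: 7.91421 / 2 = 3.95711 years.

3.96 years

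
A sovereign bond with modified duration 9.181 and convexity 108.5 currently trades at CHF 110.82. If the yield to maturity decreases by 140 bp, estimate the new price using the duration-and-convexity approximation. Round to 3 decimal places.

Duration effect: -D_mod·Δy = -9.181 × (-0.014) = +0.128534
Convexity effect: ½·C·(Δy)² = 0.5 × 108.5 × (-0.014)² = +0.0106330
ΔP/P ≈ +0.128534 + 0.0106330 = +0.139167
New price ≈ 110.82 × (1 + 0.139167) = 126.24248694.

CHF 126.242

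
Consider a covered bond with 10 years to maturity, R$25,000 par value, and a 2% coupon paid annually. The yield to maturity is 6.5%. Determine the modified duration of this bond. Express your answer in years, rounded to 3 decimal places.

Periodic yield y = 0.065. First find Macaulay duration:
  t   CF        PV=CF/(1+0.065)^t    t·PV
  1       500.00       469.4836       469.4836
  2       500.00       440.8296       881.6593
  3       500.00       413.9245     1,241.7736
  4       500.00       388.6615     1,554.6462
  5       500.00       364.9404     1,824.7021
  6       500.00       342.6671     2,056.0024
  7       500.00       321.7531     2,252.2718
  8       500.00       302.1156     2,416.9248
  9       500.00       283.6766     2,553.0895
  10   25,500.00    13,584.5139   135,845.1391
  Σ                 16,912.5660   151,095.6922
P = 16,912.5660; Macaulay duration = 151,095.6922 / 16,912.5660 = 8.93393 years.
Modified duration = D_Mac / (1 + y) = 8.93393 / 1.065 = 8.38867 years.

8.389 years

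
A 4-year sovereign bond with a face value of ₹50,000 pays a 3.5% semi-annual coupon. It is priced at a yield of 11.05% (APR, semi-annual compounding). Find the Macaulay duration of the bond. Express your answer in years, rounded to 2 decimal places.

Periodic yield y = 0.05525. Discount each cash flow and weight by its period:
  t   CF        PV=CF/(1+0.05525)^t    t·PV
  1       875.00       829.1874       829.1874
  2       875.00       785.7734     1,571.5468
  3       875.00       744.6325     2,233.8974
  4       875.00       705.6456     2,822.5822
  5       875.00       668.6999     3,343.4994
  6       875.00       633.6886     3,802.1315
  7       875.00       600.5104     4,203.5727
  8    50,875.00    33,087.3157   264,698.5258
  Σ                 38,055.4534   283,504.9434
Price P = Σ PV = 38,055.4534.
Macaulay duration = Σ(t·PV) / P = 283,504.9434 / 38,055.4534 = 7.44978 half-year periods.
In years: 7.44978 / 2 = 3.72489 years.

3.72 years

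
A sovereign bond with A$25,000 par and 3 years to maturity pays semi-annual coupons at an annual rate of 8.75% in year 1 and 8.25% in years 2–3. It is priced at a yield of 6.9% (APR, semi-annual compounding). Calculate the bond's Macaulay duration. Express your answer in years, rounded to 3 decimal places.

2.715 years

Periodic yield y = 0.0345. Discount each cash flow and weight by its period:
  t   CF        PV=CF/(1+0.0345)^t    t·PV
  1     1,093.75     1,057.2740     1,057.2740
  2     1,093.75     1,022.0145     2,044.0291
  3     1,031.25       931.4777     2,794.4332
  4     1,031.25       900.4135     3,601.6539
  5     1,031.25       870.3852     4,351.9259
  6    26,031.25    21,237.9235   127,427.5413
  Σ                 26,019.4885   141,276.8574
Price P = Σ PV = 26,019.4885.
Macaulay duration = Σ(t·PV) / P = 141,276.8574 / 26,019.4885 = 5.42966 half-year periods.
In years: 5.42966 / 2 = 2.71483 years.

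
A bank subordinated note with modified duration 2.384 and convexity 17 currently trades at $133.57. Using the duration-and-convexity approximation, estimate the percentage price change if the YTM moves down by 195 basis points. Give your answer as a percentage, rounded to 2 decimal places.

Duration effect: -D_mod·Δy = -2.384 × (-0.0195) = +0.046488
Convexity effect: ½·C·(Δy)² = 0.5 × 17 × (-0.0195)² = +0.003232125
ΔP/P ≈ +0.046488 + 0.003232125 = +0.049720125
= +4.9720125%.

+4.97%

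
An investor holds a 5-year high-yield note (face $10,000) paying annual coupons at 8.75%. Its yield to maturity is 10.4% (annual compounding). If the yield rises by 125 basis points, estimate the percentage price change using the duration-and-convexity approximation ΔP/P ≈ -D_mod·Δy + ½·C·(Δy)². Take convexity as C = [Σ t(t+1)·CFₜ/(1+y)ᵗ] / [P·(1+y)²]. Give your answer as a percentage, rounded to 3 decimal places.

With y = 0.104:
  t   CF        PV=CF/(1+0.104)^t    t·PV        t(t+1)·PV
  1       875.00       792.5725       792.5725       1,585.1449
  2       875.00       717.9098     1,435.8197       4,307.4590
  3       875.00       650.2807     1,950.8420       7,803.3678
  4       875.00       589.0223     2,356.0893      11,780.4466
  5    10,875.00     6,631.0744    33,155.3718     198,932.2311
  Σ                  9,380.8597    39,690.6953     224,408.6495
P = 9,380.8597; D_Mac = 4.23103 yrs; D_mod = 3.83245 yrs; C = 19.62722.
Duration effect: -3.83245 × (+0.0125) = -0.047906
Convexity effect: 0.5 × 19.62722 × (0.0125)² = +0.0015334
ΔP/P ≈ -0.047906 + 0.0015334 = -0.046372 = -4.6372%.

-4.637%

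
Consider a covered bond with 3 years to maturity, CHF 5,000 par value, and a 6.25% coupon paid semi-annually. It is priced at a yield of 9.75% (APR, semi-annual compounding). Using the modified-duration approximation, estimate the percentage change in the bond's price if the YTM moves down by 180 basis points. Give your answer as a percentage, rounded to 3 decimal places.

+4.753%

Periodic yield y = 0.04875. Modified duration first:
  t   CF        PV=CF/(1+0.04875)^t    t·PV
  1       156.25       148.9869       148.9869
  2       156.25       142.0614       284.1228
  3       156.25       135.4578       406.3735
  4       156.25       129.1612       516.6449
  5       156.25       123.1573       615.7865
  6     5,156.25     3,875.2714    23,251.6284
  Σ                  4,554.0960    25,223.5429
P = 4,554.0960; D_Mac = 5.53865 half-year periods = 2.76932 yrs; D_mod = 2.76932/(1+0.04875) = 2.64060 yrs.
ΔP/P ≈ -D_mod · Δy = -2.64060 × (-0.018) = +0.047531 = +4.7531%.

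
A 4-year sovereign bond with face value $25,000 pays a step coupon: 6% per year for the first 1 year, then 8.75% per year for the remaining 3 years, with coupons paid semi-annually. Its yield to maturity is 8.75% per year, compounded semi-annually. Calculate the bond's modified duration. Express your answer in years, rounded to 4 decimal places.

Periodic yield y = 0.04375. First find Macaulay duration:
  t   CF        PV=CF/(1+0.04375)^t    t·PV
  1       750.00       718.5629       718.5629
  2       750.00       688.4435     1,376.8869
  3     1,093.75       961.8971     2,885.6912
  4     1,093.75       921.5780     3,686.3121
  5     1,093.75       882.9490     4,414.7450
  6     1,093.75       845.9392     5,075.6350
  7     1,093.75       810.4806     5,673.3645
  8    26,093.75    18,525.2718   148,202.1746
  Σ                 24,355.1221   172,033.3723
P = 24,355.1221; Macaulay duration = 172,033.3723 / 24,355.1221 = 7.06354 half-year periods = 3.53177 years.
Modified duration = D_Mac / (1 + y) = 3.53177 / 1.04375 = 3.38373 years.

3.3837 years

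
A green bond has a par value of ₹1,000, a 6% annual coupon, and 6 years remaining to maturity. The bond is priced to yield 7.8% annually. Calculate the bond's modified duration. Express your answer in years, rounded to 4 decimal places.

Periodic yield y = 0.078. First find Macaulay duration:
  t   CF        PV=CF/(1+0.078)^t    t·PV
  1        60.00        55.6586        55.6586
  2        60.00        51.6314       103.2628
  3        60.00        47.8955       143.6866
  4        60.00        44.4300       177.7200
  5        60.00        41.2152       206.0760
  6     1,060.00       675.4501     4,052.7009
  Σ                    916.2809     4,739.1048
P = 916.2809; Macaulay duration = 4,739.1048 / 916.2809 = 5.17211 years.
Modified duration = D_Mac / (1 + y) = 5.17211 / 1.078 = 4.79788 years.

4.7979 years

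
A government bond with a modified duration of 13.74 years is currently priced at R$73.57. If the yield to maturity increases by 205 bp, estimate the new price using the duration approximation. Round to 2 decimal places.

R$52.85

Duration approximation: ΔP/P ≈ -D_mod · Δy = -13.74 × (+0.0205) = -0.281670.
New price ≈ 73.57 × (1 - 0.281670) = 52.8475381.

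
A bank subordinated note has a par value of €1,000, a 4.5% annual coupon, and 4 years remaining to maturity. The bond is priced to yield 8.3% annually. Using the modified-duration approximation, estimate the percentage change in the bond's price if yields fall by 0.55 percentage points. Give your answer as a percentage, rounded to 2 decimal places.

+1.89%

Periodic yield y = 0.083. Modified duration first:
  t   CF        PV=CF/(1+0.083)^t    t·PV
  1        45.00        41.5512        41.5512
  2        45.00        38.3668        76.7336
  3        45.00        35.4264       106.2792
  4     1,045.00       759.6306     3,038.5225
  Σ                    874.9751     3,263.0866
P = 874.9751; D_Mac = 3.72935 yrs; D_mod = 3.72935/(1+0.083) = 3.44353 yrs.
ΔP/P ≈ -D_mod · Δy = -3.44353 × (-0.0055) = +0.018939 = +1.8939%.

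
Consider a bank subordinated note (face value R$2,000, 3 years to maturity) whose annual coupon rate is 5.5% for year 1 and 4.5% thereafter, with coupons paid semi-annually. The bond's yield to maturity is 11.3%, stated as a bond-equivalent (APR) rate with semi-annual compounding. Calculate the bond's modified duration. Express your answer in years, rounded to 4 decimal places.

2.6485 years

Periodic yield y = 0.0565. First find Macaulay duration:
  t   CF        PV=CF/(1+0.0565)^t    t·PV
  1        55.00        52.0587        52.0587
  2        55.00        49.2747        98.5493
  3        45.00        38.1596       114.4789
  4        45.00        36.1189       144.4756
  5        45.00        34.1873       170.9366
  6     2,045.00     1,470.5382     8,823.2291
  Σ                  1,680.3374     9,403.7281
P = 1,680.3374; Macaulay duration = 9,403.7281 / 1,680.3374 = 5.59633 half-year periods = 2.79817 years.
Modified duration = D_Mac / (1 + y) = 2.79817 / 1.0565 = 2.64853 years.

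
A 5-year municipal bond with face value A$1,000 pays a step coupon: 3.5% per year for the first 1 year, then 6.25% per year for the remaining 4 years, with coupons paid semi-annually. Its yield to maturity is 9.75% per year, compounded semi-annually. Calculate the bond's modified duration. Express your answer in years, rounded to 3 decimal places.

Periodic yield y = 0.04875. First find Macaulay duration:
  t   CF        PV=CF/(1+0.04875)^t    t·PV
  1        17.50        16.6865        16.6865
  2        17.50        15.9109        31.8218
  3        31.25        27.0916        81.2747
  4        31.25        25.8322       103.3290
  5        31.25        24.6315       123.1573
  6        31.25        23.4865       140.9190
  7        31.25        22.3947       156.7632
  8        31.25        21.3538       170.8300
  9        31.25        20.3611       183.2503
  10    1,031.25       640.6845     6,406.8451
  Σ                    838.4333     7,414.8769
P = 838.4333; Macaulay duration = 7,414.8769 / 838.4333 = 8.84373 half-year periods = 4.42186 years.
Modified duration = D_Mac / (1 + y) = 4.42186 / 1.04875 = 4.21632 years.

4.216 years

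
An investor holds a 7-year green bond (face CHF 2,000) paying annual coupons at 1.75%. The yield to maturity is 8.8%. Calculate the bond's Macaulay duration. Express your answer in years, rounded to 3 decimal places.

Periodic yield y = 0.088. Discount each cash flow and weight by its year:
  t   CF        PV=CF/(1+0.088)^t    t·PV
  1        35.00        32.1691        32.1691
  2        35.00        29.5672        59.1344
  3        35.00        27.1757        81.5272
  4        35.00        24.9777        99.9108
  5        35.00        22.9574       114.7872
  6        35.00        21.1006       126.6036
  7     2,035.00     1,127.6184     7,893.3287
  Σ                  1,285.5662     8,407.4610
Price P = Σ PV = 1,285.5662.
Macaulay duration = Σ(t·PV) / P = 8,407.4610 / 1,285.5662 = 6.53989 years.

6.540 years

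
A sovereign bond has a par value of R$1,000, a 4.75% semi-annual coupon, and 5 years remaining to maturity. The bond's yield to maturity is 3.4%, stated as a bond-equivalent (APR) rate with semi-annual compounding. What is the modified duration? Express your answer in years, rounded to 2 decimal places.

4.45 years

Periodic yield y = 0.017. First find Macaulay duration:
  t   CF        PV=CF/(1+0.017)^t    t·PV
  1        23.75        23.3530        23.3530
  2        23.75        22.9626        45.9253
  3        23.75        22.5788        67.7364
  4        23.75        22.2014        88.8055
  5        23.75        21.8303       109.1513
  6        23.75        21.4653       128.7921
  7        23.75        21.1065       147.7457
  8        23.75        20.7537       166.0298
  9        23.75        20.4068       183.6613
  10    1,023.75       864.9368     8,649.3682
  Σ                  1,061.5953     9,610.5685
P = 1,061.5953; Macaulay duration = 9,610.5685 / 1,061.5953 = 9.05295 half-year periods = 4.52647 years.
Modified duration = D_Mac / (1 + y) = 4.52647 / 1.017 = 4.45081 years.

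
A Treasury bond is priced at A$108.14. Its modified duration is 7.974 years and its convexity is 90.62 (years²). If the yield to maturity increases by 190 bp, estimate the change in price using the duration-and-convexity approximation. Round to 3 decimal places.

-A$14.615

Duration effect: -D_mod·Δy = -7.974 × (+0.019) = -0.151506
Convexity effect: ½·C·(Δy)² = 0.5 × 90.62 × (0.019)² = +0.01635691
ΔP/P ≈ -0.151506 + 0.01635691 = -0.13514909
ΔP ≈ 108.14 × (-0.13514909) = -14.6150225926.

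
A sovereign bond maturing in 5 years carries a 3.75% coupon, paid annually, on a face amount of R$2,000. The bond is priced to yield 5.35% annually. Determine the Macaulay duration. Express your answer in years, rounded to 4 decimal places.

4.6367 years

Periodic yield y = 0.0535. Discount each cash flow and weight by its year:
  t   CF        PV=CF/(1+0.0535)^t    t·PV
  1        75.00        71.1913        71.1913
  2        75.00        67.5760       135.1519
  3        75.00        64.1442       192.4327
  4        75.00        60.8868       243.5472
  5     2,075.00     1,598.9887     7,994.9436
  Σ                  1,862.7870     8,637.2667
Price P = Σ PV = 1,862.7870.
Macaulay duration = Σ(t·PV) / P = 8,637.2667 / 1,862.7870 = 4.63674 years.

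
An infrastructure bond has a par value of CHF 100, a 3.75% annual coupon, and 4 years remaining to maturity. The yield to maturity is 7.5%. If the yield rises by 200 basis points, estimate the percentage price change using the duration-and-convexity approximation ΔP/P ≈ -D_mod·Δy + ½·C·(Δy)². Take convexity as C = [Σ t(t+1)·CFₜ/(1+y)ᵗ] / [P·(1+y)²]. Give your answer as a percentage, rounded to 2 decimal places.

-6.70%

With y = 0.075:
  t   CF        PV=CF/(1+0.075)^t    t·PV        t(t+1)·PV
  1         3.75         3.4884         3.4884           6.9767
  2         3.75         3.2450         6.4900          19.4700
  3         3.75         3.0186         9.0558          36.2232
  4       103.75        77.6881       310.7522       1,553.7611
  Σ                     87.4400       329.7864       1,616.4311
P = 87.4400; D_Mac = 3.77157 yrs; D_mod = 3.50844 yrs; C = 15.99668.
Duration effect: -3.50844 × (+0.02) = -0.070169
Convexity effect: 0.5 × 15.99668 × (0.02)² = +0.0031993
ΔP/P ≈ -0.070169 + 0.0031993 = -0.066969 = -6.6969%.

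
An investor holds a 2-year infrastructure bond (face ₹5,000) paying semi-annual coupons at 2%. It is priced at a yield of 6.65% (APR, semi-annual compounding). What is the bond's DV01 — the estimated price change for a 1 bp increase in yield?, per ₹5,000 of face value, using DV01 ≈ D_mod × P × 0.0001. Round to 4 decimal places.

₹0.8711

Periodic yield y = 0.03325.
  t   CF        PV=CF/(1+0.03325)^t    t·PV
  1        50.00        48.3910        48.3910
  2        50.00        46.8338        93.6676
  3        50.00        45.3267       135.9800
  4     5,050.00     4,430.6732    17,722.6930
  Σ                  4,571.2247    18,000.7315
P = 4,571.2247; D_Mac = 3.93784 half-year periods = 1.96892 yrs; D_mod = 1.90556 yrs.
DV01 ≈ 1.90556 × 4,571.2247 × 0.0001 = 0.871073.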